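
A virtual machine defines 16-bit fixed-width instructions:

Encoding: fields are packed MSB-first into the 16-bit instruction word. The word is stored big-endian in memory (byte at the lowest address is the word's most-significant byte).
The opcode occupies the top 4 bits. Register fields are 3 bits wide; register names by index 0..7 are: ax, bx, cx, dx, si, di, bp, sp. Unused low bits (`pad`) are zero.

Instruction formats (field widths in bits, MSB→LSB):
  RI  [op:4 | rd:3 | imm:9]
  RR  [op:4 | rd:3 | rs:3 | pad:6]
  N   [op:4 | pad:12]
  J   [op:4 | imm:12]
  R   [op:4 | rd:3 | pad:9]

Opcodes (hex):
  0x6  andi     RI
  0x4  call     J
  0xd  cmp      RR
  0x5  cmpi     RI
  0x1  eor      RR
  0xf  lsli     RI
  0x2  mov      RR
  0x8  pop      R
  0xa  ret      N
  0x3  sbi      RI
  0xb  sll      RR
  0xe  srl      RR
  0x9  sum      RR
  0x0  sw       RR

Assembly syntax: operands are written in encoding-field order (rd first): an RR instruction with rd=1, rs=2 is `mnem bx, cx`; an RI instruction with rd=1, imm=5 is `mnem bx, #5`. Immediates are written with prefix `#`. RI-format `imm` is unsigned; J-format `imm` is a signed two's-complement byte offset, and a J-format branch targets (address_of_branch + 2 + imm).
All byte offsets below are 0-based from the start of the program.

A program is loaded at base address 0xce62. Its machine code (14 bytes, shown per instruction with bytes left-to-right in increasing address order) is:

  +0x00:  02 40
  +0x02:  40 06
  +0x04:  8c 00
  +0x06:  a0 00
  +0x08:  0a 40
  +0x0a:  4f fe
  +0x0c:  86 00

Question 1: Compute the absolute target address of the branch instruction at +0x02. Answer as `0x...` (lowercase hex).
+0x02: 40 06 ⇒ word 0x4006 (big)
  op=0x4006>>12=0x4 ⇒ call (J)
  imm: (w>>0)&0xfff=0x6 → #6
  target = base 0xce62 + off 0x02 + 2 + imm 6 = 0xce6c

0xce6c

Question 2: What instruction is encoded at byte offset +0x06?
ret

@+06  big-endian(a0 00) = 0xa000
  op=0xa000>>12=0xa ⇒ ret (N)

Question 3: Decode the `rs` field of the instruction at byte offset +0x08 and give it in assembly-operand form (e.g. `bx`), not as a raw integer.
bx

@+08  big-endian(0a 40) = 0x0a40
  top 4b → 0x0 → sw [RR]
  rd@[11:9]=0x5 ⇒ di
  rs@[8:6]=0x1 ⇒ bx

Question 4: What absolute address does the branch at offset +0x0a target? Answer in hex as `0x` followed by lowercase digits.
0xce6c

+0x0a: 4f fe ⇒ word 0x4ffe (big)
  op=0x4ffe>>12=0x4 ⇒ call (J)
  [11:0] imm=4094 (s12→-2) = #-2
  target = base 0xce62 + off 0x0a + 2 + imm -2 = 0xce6c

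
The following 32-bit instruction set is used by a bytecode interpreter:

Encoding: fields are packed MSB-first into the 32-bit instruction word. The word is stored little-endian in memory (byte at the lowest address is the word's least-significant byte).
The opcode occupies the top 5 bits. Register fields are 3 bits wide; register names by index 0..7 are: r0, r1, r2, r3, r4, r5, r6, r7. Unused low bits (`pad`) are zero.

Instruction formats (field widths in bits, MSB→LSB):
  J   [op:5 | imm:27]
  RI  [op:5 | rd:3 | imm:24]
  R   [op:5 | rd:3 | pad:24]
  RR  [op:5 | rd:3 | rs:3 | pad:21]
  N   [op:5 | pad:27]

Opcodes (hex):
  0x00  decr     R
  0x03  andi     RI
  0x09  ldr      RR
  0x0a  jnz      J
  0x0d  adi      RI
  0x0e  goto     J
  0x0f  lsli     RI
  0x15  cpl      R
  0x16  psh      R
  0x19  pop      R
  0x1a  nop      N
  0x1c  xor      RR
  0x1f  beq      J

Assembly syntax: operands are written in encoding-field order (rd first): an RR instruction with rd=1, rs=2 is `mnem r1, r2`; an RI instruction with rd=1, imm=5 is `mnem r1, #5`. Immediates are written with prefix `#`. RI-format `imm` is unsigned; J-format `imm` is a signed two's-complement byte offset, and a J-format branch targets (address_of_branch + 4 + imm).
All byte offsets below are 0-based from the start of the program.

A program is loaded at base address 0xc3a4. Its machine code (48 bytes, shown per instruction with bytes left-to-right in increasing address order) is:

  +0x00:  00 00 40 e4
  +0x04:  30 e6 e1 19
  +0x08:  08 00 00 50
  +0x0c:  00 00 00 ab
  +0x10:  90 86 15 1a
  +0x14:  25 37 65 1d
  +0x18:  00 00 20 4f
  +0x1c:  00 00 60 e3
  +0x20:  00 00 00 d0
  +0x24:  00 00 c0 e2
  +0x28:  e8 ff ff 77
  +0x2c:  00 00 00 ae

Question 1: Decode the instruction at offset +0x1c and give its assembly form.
off 0x1c: read 00 00 60 e3 as little → 0xe3600000
  top 5b → 0x1c → xor [RR]
  rd: (w>>24)&0x7=0x3 → r3
  rs: (w>>21)&0x7=0x3 → r3

xor r3, r3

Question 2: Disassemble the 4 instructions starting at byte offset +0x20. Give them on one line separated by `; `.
+0x20: 00 00 00 d0 ⇒ word 0xd0000000 (little)
  opcode bits[31:27]=0x1a: nop/N
+0x24: 00 00 c0 e2 ⇒ word 0xe2c00000 (little)
  opcode bits[31:27]=0x1c: xor/RR
  rd@[26:24]=0x2 ⇒ r2
  rs@[23:21]=0x6 ⇒ r6
+0x28: e8 ff ff 77 ⇒ word 0x77ffffe8 (little)
  opcode bits[31:27]=0xe: goto/J
  imm@[26:0]=0x7ffffe8 (s27→-24) ⇒ #-24
+0x2c: 00 00 00 ae ⇒ word 0xae000000 (little)
  opcode bits[31:27]=0x15: cpl/R
  rd@[26:24]=0x6 ⇒ r6

nop; xor r2, r6; goto #-24; cpl r6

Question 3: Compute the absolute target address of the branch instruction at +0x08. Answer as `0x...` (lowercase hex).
@+08  little-endian(08 00 00 50) = 0x50000008
  opcode bits[31:27]=0xa: jnz/J
  imm@[26:0]=0x8 ⇒ #8
  target = base 0xc3a4 + off 0x08 + 4 + imm 8 = 0xc3b8

0xc3b8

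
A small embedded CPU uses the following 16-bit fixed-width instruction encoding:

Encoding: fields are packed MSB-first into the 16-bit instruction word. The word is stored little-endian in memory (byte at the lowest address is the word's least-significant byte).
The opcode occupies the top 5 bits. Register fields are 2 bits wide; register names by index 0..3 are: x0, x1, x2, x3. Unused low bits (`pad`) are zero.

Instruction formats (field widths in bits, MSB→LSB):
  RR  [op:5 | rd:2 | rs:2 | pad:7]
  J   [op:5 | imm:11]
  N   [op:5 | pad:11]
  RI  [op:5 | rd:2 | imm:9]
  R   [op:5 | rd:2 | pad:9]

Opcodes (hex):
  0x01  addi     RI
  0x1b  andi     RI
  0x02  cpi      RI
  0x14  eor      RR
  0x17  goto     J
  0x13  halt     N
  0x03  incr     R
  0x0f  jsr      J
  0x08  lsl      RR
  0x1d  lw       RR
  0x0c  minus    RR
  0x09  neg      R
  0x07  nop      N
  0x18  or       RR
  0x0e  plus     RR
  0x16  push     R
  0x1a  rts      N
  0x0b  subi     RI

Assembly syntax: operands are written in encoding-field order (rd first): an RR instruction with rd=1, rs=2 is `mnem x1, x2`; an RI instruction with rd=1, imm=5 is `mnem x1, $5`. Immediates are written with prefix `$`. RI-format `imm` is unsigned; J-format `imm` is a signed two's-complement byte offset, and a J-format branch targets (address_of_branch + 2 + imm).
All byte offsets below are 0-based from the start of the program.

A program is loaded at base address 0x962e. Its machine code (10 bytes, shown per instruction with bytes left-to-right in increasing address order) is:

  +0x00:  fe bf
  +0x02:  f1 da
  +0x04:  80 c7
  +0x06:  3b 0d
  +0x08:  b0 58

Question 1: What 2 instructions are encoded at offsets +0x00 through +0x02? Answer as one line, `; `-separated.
goto $-2; andi x1, $241

off 0x00: read fe bf as little → 0xbffe
  op=0xbffe>>11=0x17 ⇒ goto (J)
  imm: (w>>0)&0x7ff=0x7fe (s11→-2) → $-2
off 0x02: read f1 da as little → 0xdaf1
  op=0xdaf1>>11=0x1b ⇒ andi (RI)
  rd: (w>>9)&0x3=0x1 → x1
  imm: (w>>0)&0x1ff=0xf1 → $241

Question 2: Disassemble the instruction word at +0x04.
[04] 80 c7 → 0xc780
  op=0xc780>>11=0x18 ⇒ or (RR)
  rd: (w>>9)&0x3=0x3 → x3
  rs: (w>>7)&0x3=0x3 → x3

or x3, x3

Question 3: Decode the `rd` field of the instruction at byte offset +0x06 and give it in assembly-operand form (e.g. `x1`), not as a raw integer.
x2

[06] 3b 0d → 0x0d3b
  opcode bits[15:11]=0x1: addi/RI
  [10:9] rd=2 = x2
  [8:0] imm=315 = $315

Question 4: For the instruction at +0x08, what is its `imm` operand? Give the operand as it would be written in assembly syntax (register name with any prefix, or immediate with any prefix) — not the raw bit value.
$176

[08] b0 58 → 0x58b0
  opcode bits[15:11]=0xb: subi/RI
  rd: (w>>9)&0x3=0x0 → x0
  imm: (w>>0)&0x1ff=0xb0 → $176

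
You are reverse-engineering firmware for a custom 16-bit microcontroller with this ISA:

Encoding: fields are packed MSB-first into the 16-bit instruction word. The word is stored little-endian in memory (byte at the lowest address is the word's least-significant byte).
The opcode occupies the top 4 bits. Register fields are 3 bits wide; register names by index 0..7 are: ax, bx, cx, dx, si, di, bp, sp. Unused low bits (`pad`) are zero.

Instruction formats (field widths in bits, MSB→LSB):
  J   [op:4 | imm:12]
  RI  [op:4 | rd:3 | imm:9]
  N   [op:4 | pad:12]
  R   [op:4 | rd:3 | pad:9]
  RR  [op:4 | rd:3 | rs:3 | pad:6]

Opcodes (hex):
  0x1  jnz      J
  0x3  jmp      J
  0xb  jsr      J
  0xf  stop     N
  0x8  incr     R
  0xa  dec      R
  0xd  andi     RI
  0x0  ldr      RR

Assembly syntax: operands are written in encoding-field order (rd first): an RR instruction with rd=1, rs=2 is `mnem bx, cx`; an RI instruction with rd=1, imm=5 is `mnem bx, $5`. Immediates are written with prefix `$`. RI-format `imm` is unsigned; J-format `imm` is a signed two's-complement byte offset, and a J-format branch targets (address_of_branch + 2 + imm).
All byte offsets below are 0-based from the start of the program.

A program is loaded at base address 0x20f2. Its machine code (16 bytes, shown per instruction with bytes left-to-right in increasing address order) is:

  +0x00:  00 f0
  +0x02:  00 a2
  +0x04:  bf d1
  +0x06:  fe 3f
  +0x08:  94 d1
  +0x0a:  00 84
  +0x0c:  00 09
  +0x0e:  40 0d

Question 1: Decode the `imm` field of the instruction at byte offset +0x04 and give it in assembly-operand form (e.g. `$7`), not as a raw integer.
+0x04: bf d1 ⇒ word 0xd1bf (little)
  opcode bits[15:12]=0xd: andi/RI
  rd@[11:9]=0x0 ⇒ ax
  imm@[8:0]=0x1bf ⇒ $447

$447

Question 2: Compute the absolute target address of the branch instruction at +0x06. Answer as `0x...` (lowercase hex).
0x20f8

off 0x06: read fe 3f as little → 0x3ffe
  top 4b → 0x3 → jmp [J]
  [11:0] imm=4094 (s12→-2) = $-2
  target = base 0x20f2 + off 0x06 + 2 + imm -2 = 0x20f8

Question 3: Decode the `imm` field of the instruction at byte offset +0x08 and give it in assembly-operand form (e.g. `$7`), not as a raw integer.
$404

@+08  little-endian(94 d1) = 0xd194
  top 4b → 0xd → andi [RI]
  rd@[11:9]=0x0 ⇒ ax
  imm@[8:0]=0x194 ⇒ $404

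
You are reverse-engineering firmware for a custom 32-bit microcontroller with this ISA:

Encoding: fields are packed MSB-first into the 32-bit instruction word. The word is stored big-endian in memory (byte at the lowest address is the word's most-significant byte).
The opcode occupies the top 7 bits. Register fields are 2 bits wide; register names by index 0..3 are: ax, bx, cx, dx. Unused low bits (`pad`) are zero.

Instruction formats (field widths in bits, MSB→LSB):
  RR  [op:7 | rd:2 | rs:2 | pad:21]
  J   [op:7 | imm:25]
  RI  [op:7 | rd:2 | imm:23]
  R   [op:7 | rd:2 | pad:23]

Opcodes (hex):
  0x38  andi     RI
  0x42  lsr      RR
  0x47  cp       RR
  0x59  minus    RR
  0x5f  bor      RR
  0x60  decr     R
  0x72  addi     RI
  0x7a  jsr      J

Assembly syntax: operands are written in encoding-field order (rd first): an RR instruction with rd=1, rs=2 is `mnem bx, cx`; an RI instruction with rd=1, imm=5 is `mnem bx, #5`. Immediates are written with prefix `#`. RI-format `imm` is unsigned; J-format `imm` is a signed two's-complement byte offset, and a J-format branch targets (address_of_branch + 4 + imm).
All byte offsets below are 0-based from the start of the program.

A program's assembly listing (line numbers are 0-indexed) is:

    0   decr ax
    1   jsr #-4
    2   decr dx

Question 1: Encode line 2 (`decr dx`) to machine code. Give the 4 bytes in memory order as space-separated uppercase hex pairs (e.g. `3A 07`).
L2: decr op=0x60:7|rd=3:2|pad=0:23 ⇒ 0xc1800000 ⇒ big c1 80 00 00

C1 80 00 00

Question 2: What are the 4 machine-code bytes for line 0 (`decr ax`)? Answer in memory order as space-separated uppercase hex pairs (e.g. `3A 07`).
L0: decr op=0x60:7|rd=0:2|pad=0:23 ⇒ 0xc0000000 ⇒ big c0 00 00 00

C0 00 00 00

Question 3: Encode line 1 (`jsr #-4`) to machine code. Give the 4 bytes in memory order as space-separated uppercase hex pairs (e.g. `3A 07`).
F5 FF FF FC

1. jsr fields op=0x7a:7|imm=-4:25 → word f5fffffch → f5 ff ff fc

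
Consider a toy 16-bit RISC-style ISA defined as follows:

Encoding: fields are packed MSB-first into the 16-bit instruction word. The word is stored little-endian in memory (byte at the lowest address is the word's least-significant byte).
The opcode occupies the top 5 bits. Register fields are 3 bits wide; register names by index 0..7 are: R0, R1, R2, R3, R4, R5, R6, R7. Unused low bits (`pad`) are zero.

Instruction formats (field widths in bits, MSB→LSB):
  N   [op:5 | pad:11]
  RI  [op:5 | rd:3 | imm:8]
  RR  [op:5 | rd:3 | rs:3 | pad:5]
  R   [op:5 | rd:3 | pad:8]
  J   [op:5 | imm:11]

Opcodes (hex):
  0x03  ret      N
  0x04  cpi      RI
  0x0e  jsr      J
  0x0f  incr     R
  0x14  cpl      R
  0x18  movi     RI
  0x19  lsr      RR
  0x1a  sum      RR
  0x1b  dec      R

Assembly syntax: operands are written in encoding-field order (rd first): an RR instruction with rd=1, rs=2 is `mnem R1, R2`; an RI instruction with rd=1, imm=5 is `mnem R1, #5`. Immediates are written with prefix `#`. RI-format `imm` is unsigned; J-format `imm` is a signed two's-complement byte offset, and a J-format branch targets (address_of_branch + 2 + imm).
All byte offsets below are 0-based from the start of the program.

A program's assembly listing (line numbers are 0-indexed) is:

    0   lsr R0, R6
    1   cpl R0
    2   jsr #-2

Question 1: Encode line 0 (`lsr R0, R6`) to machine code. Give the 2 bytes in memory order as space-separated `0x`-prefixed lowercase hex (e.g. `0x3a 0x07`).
0xc0 0xc8

0. lsr fields op=0x19:5|rd=0:3|rs=6:3|pad=0:5 → word c8c0h → c0 c8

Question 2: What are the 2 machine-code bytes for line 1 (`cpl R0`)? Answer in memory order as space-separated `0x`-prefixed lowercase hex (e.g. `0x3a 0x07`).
0x00 0xa0

1. cpl fields op=0x14:5|rd=0:3|pad=0:8 → word a000h → 00 a0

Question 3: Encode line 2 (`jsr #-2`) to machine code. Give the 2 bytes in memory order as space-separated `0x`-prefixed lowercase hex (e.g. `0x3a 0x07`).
0xfe 0x77

L2: jsr op=0xe:5|imm=-2:11 ⇒ 0x77fe ⇒ little fe 77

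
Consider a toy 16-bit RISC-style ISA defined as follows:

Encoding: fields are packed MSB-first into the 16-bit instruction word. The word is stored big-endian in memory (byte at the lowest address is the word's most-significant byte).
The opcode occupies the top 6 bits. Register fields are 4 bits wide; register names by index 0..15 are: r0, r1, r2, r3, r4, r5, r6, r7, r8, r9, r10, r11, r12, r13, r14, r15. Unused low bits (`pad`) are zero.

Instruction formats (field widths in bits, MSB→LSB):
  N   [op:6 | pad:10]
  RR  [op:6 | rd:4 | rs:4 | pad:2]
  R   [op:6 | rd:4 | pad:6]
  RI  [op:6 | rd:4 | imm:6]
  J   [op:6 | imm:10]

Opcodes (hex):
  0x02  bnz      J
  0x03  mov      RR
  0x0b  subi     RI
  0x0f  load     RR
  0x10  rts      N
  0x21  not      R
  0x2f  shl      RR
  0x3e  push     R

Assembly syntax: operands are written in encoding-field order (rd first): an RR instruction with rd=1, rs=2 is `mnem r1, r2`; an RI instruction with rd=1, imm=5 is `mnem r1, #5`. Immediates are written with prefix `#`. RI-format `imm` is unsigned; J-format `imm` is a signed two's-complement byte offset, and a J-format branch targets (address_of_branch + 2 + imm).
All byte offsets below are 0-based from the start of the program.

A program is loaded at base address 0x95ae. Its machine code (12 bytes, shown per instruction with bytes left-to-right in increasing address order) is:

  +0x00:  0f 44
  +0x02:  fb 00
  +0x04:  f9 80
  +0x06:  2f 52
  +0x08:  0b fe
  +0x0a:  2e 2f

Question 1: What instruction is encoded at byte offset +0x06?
subi r13, #18

@+06  big-endian(2f 52) = 0x2f52
  top 6b → 0xb → subi [RI]
  rd@[9:6]=0xd ⇒ r13
  imm@[5:0]=0x12 ⇒ #18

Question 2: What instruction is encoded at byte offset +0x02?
push r12

@+02  big-endian(fb 00) = 0xfb00
  opcode bits[15:10]=0x3e: push/R
  [9:6] rd=12 = r12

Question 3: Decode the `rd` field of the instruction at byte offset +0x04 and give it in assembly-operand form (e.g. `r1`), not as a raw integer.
+0x04: f9 80 ⇒ word 0xf980 (big)
  opcode bits[15:10]=0x3e: push/R
  [9:6] rd=6 = r6

r6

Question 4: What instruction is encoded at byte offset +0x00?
off 0x00: read 0f 44 as big → 0x0f44
  top 6b → 0x3 → mov [RR]
  [9:6] rd=13 = r13
  [5:2] rs=1 = r1

mov r13, r1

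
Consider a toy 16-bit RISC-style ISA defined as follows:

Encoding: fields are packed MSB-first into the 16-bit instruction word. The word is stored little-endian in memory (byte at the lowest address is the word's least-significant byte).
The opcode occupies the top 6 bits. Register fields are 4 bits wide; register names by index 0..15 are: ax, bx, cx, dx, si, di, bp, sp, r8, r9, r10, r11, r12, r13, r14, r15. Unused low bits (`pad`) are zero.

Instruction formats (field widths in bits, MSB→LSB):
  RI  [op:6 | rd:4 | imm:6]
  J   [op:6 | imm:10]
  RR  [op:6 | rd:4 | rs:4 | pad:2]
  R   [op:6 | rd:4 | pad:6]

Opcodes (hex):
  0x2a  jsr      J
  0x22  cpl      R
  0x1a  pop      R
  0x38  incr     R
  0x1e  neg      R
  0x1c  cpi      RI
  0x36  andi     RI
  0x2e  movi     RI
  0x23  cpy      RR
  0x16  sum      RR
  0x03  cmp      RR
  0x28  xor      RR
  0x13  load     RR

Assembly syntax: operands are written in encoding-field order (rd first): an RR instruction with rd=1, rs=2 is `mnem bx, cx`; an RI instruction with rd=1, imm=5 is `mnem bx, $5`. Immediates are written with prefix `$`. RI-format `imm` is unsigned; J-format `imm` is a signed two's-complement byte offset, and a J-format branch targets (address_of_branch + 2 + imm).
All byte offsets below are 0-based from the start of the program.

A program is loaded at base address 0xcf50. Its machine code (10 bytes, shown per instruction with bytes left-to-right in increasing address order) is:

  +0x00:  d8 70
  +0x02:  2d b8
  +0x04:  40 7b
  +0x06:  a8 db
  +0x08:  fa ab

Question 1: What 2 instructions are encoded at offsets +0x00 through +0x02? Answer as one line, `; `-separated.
@+00  little-endian(d8 70) = 0x70d8
  opcode bits[15:10]=0x1c: cpi/RI
  rd: (w>>6)&0xf=0x3 → dx
  imm: (w>>0)&0x3f=0x18 → $24
@+02  little-endian(2d b8) = 0xb82d
  opcode bits[15:10]=0x2e: movi/RI
  rd: (w>>6)&0xf=0x0 → ax
  imm: (w>>0)&0x3f=0x2d → $45

cpi dx, $24; movi ax, $45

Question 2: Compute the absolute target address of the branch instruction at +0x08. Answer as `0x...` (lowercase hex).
+0x08: fa ab ⇒ word 0xabfa (little)
  top 6b → 0x2a → jsr [J]
  [9:0] imm=1018 (s10→-6) = $-6
  target = base 0xcf50 + off 0x08 + 2 + imm -6 = 0xcf54

0xcf54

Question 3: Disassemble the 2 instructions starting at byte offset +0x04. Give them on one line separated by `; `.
neg r13; andi r14, $40

off 0x04: read 40 7b as little → 0x7b40
  top 6b → 0x1e → neg [R]
  [9:6] rd=13 = r13
off 0x06: read a8 db as little → 0xdba8
  top 6b → 0x36 → andi [RI]
  [9:6] rd=14 = r14
  [5:0] imm=40 = $40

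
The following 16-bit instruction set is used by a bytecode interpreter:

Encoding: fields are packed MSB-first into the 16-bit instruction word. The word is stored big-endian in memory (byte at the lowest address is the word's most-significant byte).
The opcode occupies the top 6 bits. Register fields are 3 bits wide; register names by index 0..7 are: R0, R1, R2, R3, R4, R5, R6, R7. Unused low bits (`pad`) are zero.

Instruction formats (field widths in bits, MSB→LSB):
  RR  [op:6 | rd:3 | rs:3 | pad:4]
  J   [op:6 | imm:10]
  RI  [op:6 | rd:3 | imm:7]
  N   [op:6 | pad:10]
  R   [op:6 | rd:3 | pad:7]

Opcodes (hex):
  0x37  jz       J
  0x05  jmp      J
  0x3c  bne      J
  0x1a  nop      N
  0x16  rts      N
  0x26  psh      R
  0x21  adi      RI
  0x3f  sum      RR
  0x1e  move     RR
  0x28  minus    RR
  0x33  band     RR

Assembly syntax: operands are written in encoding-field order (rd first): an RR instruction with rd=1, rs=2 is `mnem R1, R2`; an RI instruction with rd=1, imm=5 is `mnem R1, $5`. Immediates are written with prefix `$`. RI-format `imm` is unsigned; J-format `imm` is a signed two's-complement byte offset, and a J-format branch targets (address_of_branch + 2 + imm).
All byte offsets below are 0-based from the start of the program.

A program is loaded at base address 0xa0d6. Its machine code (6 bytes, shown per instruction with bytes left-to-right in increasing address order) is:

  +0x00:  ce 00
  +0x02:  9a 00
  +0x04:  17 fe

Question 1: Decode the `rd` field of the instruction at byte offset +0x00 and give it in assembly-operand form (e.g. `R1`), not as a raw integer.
R4

[00] ce 00 → 0xce00
  top 6b → 0x33 → band [RR]
  rd@[9:7]=0x4 ⇒ R4
  rs@[6:4]=0x0 ⇒ R0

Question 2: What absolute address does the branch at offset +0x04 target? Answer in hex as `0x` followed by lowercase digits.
0xa0da

[04] 17 fe → 0x17fe
  op=0x17fe>>10=0x5 ⇒ jmp (J)
  imm: (w>>0)&0x3ff=0x3fe (s10→-2) → $-2
  target = base 0xa0d6 + off 0x04 + 2 + imm -2 = 0xa0da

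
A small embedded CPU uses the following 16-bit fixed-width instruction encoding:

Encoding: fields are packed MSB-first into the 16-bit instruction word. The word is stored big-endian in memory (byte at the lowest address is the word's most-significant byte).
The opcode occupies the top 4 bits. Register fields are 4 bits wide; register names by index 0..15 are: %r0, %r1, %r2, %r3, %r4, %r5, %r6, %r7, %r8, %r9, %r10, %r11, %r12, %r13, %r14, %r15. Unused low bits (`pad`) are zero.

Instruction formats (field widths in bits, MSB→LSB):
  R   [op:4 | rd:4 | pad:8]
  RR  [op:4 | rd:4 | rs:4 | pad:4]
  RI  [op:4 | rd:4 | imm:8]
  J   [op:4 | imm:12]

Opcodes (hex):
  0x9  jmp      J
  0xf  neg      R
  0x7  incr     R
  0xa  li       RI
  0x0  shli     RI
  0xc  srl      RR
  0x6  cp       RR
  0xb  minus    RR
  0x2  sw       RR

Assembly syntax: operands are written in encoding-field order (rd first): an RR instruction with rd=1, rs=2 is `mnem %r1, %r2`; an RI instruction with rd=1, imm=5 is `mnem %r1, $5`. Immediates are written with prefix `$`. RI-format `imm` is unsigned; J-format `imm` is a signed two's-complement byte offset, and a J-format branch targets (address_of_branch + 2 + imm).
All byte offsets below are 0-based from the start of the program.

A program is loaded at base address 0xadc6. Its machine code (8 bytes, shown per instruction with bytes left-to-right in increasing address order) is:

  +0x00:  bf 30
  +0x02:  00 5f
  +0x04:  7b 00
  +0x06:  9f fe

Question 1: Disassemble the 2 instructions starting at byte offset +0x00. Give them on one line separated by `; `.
+0x00: bf 30 ⇒ word 0xbf30 (big)
  opcode bits[15:12]=0xb: minus/RR
  [11:8] rd=15 = %r15
  [7:4] rs=3 = %r3
+0x02: 00 5f ⇒ word 0x005f (big)
  opcode bits[15:12]=0x0: shli/RI
  [11:8] rd=0 = %r0
  [7:0] imm=95 = $95

minus %r15, %r3; shli %r0, $95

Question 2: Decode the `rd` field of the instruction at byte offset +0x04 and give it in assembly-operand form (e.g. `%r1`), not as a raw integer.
off 0x04: read 7b 00 as big → 0x7b00
  op=0x7b00>>12=0x7 ⇒ incr (R)
  rd@[11:8]=0xb ⇒ %r11

%r11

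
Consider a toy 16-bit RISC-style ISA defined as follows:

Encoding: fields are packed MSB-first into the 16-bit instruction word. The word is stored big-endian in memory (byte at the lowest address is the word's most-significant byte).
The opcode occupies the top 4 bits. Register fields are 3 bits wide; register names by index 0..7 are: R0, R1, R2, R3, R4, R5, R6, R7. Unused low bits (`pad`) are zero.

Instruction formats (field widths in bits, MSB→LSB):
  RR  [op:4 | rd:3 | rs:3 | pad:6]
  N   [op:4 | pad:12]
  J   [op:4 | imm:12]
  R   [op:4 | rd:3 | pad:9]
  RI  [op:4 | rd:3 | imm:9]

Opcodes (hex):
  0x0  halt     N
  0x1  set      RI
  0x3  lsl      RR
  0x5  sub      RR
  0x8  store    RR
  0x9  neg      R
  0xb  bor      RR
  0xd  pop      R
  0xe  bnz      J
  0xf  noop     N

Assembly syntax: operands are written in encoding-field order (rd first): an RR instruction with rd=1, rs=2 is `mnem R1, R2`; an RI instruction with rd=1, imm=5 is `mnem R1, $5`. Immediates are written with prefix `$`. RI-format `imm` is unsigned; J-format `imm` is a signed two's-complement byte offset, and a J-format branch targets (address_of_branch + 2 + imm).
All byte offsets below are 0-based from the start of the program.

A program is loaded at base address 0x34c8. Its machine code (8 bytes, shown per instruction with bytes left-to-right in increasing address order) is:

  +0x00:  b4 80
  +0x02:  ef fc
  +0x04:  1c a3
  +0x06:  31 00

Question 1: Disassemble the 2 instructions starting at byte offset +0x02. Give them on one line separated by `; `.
+0x02: ef fc ⇒ word 0xeffc (big)
  top 4b → 0xe → bnz [J]
  imm@[11:0]=0xffc (s12→-4) ⇒ $-4
+0x04: 1c a3 ⇒ word 0x1ca3 (big)
  top 4b → 0x1 → set [RI]
  rd@[11:9]=0x6 ⇒ R6
  imm@[8:0]=0xa3 ⇒ $163

bnz $-4; set R6, $163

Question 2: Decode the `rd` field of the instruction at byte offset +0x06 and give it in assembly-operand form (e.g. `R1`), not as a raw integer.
off 0x06: read 31 00 as big → 0x3100
  top 4b → 0x3 → lsl [RR]
  [11:9] rd=0 = R0
  [8:6] rs=4 = R4

R0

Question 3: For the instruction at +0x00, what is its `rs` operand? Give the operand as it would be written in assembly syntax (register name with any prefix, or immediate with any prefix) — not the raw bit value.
R2

+0x00: b4 80 ⇒ word 0xb480 (big)
  op=0xb480>>12=0xb ⇒ bor (RR)
  rd: (w>>9)&0x7=0x2 → R2
  rs: (w>>6)&0x7=0x2 → R2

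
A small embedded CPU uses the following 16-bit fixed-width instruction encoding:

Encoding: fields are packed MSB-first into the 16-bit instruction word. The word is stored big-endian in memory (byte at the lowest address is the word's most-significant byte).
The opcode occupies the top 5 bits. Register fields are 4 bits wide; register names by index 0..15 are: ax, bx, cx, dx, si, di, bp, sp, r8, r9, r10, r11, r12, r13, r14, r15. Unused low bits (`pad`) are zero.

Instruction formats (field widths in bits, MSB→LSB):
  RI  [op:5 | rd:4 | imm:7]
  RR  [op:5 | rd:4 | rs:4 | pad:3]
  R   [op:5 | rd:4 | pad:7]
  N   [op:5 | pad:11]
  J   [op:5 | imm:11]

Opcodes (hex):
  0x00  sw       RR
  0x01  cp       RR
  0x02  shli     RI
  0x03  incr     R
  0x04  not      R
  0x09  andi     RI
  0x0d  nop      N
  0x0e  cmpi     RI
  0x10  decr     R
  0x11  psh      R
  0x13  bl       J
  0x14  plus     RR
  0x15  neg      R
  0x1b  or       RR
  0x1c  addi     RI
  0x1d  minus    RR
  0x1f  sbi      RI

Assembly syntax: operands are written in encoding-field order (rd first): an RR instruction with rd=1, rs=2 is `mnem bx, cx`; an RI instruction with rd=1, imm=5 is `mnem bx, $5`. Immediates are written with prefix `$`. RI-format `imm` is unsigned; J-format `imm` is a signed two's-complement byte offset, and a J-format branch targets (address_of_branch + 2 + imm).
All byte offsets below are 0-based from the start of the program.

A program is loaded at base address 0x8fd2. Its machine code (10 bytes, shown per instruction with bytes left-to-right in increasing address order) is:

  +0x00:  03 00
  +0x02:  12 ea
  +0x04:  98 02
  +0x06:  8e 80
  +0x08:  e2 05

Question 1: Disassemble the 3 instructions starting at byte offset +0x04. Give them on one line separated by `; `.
bl $2; psh r13; addi si, $5

@+04  big-endian(98 02) = 0x9802
  top 5b → 0x13 → bl [J]
  [10:0] imm=2 = $2
@+06  big-endian(8e 80) = 0x8e80
  top 5b → 0x11 → psh [R]
  [10:7] rd=13 = r13
@+08  big-endian(e2 05) = 0xe205
  top 5b → 0x1c → addi [RI]
  [10:7] rd=4 = si
  [6:0] imm=5 = $5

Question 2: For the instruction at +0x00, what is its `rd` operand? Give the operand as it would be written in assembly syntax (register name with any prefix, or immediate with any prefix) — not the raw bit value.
+0x00: 03 00 ⇒ word 0x0300 (big)
  op=0x0300>>11=0x0 ⇒ sw (RR)
  [10:7] rd=6 = bp
  [6:3] rs=0 = ax

bp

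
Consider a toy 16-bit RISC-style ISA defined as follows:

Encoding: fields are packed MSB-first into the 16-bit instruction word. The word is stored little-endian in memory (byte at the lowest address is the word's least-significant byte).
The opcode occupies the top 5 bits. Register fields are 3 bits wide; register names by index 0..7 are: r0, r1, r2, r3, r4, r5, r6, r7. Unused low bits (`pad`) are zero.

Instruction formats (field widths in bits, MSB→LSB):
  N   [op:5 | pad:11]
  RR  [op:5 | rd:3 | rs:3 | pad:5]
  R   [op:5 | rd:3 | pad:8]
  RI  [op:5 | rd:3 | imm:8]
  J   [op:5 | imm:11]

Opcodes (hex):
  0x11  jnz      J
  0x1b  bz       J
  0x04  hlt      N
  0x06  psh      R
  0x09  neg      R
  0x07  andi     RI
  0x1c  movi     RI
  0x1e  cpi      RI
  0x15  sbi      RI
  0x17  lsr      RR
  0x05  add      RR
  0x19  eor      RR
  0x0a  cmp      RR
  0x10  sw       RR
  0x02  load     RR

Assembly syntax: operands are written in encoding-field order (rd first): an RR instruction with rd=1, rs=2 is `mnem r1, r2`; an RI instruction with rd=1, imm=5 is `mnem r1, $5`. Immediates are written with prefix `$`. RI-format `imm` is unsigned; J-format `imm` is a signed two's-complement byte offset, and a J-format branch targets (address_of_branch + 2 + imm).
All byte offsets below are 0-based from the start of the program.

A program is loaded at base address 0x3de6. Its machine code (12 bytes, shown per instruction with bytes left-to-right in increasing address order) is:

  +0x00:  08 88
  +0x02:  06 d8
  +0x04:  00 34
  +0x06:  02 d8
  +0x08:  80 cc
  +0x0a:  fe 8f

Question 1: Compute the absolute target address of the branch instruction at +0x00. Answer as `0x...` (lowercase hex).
0x3df0

+0x00: 08 88 ⇒ word 0x8808 (little)
  opcode bits[15:11]=0x11: jnz/J
  imm: (w>>0)&0x7ff=0x8 → $8
  target = base 0x3de6 + off 0x00 + 2 + imm 8 = 0x3df0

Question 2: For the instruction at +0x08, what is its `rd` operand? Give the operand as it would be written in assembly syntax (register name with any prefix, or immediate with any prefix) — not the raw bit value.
off 0x08: read 80 cc as little → 0xcc80
  top 5b → 0x19 → eor [RR]
  [10:8] rd=4 = r4
  [7:5] rs=4 = r4

r4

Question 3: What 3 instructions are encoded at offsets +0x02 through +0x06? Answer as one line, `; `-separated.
[02] 06 d8 → 0xd806
  top 5b → 0x1b → bz [J]
  [10:0] imm=6 = $6
[04] 00 34 → 0x3400
  top 5b → 0x6 → psh [R]
  [10:8] rd=4 = r4
[06] 02 d8 → 0xd802
  top 5b → 0x1b → bz [J]
  [10:0] imm=2 = $2

bz $6; psh r4; bz $2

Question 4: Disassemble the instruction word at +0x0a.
jnz $-2

@+0a  little-endian(fe 8f) = 0x8ffe
  op=0x8ffe>>11=0x11 ⇒ jnz (J)
  [10:0] imm=2046 (s11→-2) = $-2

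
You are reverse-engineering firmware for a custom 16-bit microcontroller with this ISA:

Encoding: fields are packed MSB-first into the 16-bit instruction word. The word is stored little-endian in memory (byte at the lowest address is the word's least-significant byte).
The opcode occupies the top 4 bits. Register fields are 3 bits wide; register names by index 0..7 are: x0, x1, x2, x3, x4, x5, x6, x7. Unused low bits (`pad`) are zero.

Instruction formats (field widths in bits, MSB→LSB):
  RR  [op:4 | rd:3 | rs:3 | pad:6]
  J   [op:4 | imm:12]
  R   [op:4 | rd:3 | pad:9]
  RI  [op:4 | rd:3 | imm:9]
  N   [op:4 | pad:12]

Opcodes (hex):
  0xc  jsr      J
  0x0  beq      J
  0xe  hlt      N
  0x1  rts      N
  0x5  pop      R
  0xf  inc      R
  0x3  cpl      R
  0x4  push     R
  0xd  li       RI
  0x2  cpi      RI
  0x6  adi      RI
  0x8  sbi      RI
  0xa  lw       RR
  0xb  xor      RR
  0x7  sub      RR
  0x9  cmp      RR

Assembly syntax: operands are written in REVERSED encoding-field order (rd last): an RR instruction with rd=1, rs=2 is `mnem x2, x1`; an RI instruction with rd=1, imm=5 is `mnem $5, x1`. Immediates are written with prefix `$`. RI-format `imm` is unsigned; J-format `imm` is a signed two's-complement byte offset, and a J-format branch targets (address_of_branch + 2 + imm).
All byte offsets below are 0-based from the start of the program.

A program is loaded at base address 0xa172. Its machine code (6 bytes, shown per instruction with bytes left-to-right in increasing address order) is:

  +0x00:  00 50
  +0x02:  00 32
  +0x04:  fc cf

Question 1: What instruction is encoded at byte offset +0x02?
cpl x1

[02] 00 32 → 0x3200
  top 4b → 0x3 → cpl [R]
  rd: (w>>9)&0x7=0x1 → x1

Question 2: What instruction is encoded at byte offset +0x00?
pop x0

@+00  little-endian(00 50) = 0x5000
  op=0x5000>>12=0x5 ⇒ pop (R)
  [11:9] rd=0 = x0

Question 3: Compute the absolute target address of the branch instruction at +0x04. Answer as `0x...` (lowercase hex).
0xa174

off 0x04: read fc cf as little → 0xcffc
  op=0xcffc>>12=0xc ⇒ jsr (J)
  imm: (w>>0)&0xfff=0xffc (s12→-4) → $-4
  target = base 0xa172 + off 0x04 + 2 + imm -4 = 0xa174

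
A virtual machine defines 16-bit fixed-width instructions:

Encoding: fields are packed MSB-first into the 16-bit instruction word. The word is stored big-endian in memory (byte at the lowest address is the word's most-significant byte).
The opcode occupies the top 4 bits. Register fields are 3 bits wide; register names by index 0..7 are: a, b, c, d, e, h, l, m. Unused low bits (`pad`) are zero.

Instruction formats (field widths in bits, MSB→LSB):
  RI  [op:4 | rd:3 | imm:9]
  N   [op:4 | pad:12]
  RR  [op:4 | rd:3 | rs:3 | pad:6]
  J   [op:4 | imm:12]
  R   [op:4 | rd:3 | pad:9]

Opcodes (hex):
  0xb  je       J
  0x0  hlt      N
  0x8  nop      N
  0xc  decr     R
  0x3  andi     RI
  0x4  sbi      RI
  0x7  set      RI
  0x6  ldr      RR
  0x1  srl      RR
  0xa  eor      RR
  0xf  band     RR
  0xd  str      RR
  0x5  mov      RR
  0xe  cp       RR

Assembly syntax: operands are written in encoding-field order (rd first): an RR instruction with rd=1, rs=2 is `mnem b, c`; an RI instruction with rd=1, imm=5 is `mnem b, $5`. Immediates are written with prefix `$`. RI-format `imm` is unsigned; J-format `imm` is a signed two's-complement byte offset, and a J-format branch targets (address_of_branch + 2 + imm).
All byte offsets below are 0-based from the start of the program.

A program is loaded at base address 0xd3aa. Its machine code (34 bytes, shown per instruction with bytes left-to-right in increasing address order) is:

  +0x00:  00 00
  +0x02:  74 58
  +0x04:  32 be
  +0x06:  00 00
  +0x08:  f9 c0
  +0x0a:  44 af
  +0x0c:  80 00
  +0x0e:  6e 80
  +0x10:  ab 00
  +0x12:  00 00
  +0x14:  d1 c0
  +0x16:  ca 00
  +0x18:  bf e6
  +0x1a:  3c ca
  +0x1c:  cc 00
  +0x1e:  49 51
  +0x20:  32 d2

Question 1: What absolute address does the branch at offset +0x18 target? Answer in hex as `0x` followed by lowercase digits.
[18] bf e6 → 0xbfe6
  opcode bits[15:12]=0xb: je/J
  imm@[11:0]=0xfe6 (s12→-26) ⇒ $-26
  target = base 0xd3aa + off 0x18 + 2 + imm -26 = 0xd3aa

0xd3aa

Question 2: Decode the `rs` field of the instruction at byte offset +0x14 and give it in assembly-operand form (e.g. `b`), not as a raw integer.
+0x14: d1 c0 ⇒ word 0xd1c0 (big)
  opcode bits[15:12]=0xd: str/RR
  rd@[11:9]=0x0 ⇒ a
  rs@[8:6]=0x7 ⇒ m

m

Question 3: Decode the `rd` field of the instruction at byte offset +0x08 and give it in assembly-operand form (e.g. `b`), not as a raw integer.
e

[08] f9 c0 → 0xf9c0
  opcode bits[15:12]=0xf: band/RR
  [11:9] rd=4 = e
  [8:6] rs=7 = m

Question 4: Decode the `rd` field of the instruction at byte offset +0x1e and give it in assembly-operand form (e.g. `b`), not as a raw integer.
e

@+1e  big-endian(49 51) = 0x4951
  opcode bits[15:12]=0x4: sbi/RI
  [11:9] rd=4 = e
  [8:0] imm=337 = $337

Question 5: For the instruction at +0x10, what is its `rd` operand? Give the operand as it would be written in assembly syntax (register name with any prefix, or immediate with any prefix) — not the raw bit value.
+0x10: ab 00 ⇒ word 0xab00 (big)
  opcode bits[15:12]=0xa: eor/RR
  [11:9] rd=5 = h
  [8:6] rs=4 = e

h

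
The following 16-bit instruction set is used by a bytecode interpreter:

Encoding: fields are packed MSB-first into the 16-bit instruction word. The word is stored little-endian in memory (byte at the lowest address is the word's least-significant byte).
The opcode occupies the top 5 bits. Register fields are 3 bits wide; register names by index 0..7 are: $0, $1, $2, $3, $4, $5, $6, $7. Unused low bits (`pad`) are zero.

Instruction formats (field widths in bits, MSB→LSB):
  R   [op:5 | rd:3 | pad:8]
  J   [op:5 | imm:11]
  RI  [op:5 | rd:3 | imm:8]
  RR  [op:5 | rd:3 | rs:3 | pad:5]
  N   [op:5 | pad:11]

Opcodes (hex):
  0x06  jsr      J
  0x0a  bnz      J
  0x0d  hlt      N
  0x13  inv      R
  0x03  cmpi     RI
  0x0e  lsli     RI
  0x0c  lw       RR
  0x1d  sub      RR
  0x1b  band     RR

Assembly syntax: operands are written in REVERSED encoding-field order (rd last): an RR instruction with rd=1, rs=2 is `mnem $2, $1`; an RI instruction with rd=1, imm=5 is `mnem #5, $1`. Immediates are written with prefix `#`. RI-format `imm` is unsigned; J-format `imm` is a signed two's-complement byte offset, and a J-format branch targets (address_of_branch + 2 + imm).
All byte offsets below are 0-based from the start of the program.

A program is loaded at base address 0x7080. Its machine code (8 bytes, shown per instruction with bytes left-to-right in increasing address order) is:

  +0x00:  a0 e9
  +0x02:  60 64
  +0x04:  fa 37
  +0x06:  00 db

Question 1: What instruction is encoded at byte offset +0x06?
off 0x06: read 00 db as little → 0xdb00
  op=0xdb00>>11=0x1b ⇒ band (RR)
  [10:8] rd=3 = $3
  [7:5] rs=0 = $0

band $0, $3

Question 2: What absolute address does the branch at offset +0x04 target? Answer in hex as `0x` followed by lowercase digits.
0x7080

+0x04: fa 37 ⇒ word 0x37fa (little)
  top 5b → 0x6 → jsr [J]
  imm@[10:0]=0x7fa (s11→-6) ⇒ #-6
  target = base 0x7080 + off 0x04 + 2 + imm -6 = 0x7080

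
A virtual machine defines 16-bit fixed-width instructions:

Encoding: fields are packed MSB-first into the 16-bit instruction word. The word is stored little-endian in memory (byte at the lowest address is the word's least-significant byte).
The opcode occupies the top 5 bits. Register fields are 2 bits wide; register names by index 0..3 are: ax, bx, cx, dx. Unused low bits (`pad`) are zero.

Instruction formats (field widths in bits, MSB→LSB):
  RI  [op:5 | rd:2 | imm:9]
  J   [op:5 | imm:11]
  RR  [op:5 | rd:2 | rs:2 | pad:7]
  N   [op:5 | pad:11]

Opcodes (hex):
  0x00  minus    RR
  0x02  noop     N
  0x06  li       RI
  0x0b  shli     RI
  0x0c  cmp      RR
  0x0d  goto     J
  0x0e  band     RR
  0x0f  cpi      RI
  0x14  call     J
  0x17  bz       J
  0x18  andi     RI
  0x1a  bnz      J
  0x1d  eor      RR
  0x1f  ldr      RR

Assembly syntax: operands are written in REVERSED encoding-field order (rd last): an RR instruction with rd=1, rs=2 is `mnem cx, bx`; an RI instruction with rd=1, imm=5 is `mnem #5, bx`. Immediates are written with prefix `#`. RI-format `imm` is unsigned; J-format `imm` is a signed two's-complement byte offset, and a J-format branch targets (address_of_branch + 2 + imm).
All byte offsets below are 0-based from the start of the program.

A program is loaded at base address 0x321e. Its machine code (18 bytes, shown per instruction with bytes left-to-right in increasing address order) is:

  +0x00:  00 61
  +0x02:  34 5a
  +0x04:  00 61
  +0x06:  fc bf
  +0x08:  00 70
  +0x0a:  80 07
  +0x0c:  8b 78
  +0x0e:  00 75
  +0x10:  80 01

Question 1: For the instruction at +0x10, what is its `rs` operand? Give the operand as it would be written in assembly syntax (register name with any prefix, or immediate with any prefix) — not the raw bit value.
+0x10: 80 01 ⇒ word 0x0180 (little)
  top 5b → 0x0 → minus [RR]
  [10:9] rd=0 = ax
  [8:7] rs=3 = dx

dx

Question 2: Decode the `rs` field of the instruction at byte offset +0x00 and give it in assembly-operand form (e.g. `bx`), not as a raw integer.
cx

off 0x00: read 00 61 as little → 0x6100
  top 5b → 0xc → cmp [RR]
  rd@[10:9]=0x0 ⇒ ax
  rs@[8:7]=0x2 ⇒ cx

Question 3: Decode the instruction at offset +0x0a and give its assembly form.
minus dx, dx

@+0a  little-endian(80 07) = 0x0780
  opcode bits[15:11]=0x0: minus/RR
  rd: (w>>9)&0x3=0x3 → dx
  rs: (w>>7)&0x3=0x3 → dx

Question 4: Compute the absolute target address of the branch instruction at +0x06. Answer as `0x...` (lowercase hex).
@+06  little-endian(fc bf) = 0xbffc
  top 5b → 0x17 → bz [J]
  imm@[10:0]=0x7fc (s11→-4) ⇒ #-4
  target = base 0x321e + off 0x06 + 2 + imm -4 = 0x3222

0x3222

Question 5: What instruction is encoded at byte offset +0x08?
off 0x08: read 00 70 as little → 0x7000
  top 5b → 0xe → band [RR]
  [10:9] rd=0 = ax
  [8:7] rs=0 = ax

band ax, ax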